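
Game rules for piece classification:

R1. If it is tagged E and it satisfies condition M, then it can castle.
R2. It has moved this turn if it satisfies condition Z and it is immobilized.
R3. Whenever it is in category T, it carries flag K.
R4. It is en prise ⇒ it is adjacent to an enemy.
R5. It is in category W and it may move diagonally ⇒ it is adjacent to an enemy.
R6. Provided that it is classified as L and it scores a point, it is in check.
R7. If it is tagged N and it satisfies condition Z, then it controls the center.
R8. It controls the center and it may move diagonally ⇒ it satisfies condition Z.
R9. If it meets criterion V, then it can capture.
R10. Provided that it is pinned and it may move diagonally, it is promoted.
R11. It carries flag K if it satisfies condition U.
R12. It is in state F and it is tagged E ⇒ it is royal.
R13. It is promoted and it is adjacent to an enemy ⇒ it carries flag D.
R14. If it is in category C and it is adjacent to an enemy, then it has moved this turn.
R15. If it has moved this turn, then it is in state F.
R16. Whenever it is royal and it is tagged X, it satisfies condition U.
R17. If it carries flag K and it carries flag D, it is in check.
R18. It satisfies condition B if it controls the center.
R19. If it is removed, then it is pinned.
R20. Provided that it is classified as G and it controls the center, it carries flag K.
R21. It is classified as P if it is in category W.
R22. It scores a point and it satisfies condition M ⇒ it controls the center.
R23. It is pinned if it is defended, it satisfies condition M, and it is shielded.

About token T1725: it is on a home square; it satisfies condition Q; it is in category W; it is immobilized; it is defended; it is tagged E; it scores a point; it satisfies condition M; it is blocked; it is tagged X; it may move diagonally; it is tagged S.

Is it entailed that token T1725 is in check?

Forward chaining from the given facts derives: can castle, is adjacent to an enemy, is classified as P, controls the center, satisfies condition Z, satisfies condition B, has moved this turn, is in state F, is royal, satisfies condition U, carries flag K.
Rules concluding "it is in check": R6 needs "it is classified as L"; R17 needs "it carries flag D" — none of these are established.

No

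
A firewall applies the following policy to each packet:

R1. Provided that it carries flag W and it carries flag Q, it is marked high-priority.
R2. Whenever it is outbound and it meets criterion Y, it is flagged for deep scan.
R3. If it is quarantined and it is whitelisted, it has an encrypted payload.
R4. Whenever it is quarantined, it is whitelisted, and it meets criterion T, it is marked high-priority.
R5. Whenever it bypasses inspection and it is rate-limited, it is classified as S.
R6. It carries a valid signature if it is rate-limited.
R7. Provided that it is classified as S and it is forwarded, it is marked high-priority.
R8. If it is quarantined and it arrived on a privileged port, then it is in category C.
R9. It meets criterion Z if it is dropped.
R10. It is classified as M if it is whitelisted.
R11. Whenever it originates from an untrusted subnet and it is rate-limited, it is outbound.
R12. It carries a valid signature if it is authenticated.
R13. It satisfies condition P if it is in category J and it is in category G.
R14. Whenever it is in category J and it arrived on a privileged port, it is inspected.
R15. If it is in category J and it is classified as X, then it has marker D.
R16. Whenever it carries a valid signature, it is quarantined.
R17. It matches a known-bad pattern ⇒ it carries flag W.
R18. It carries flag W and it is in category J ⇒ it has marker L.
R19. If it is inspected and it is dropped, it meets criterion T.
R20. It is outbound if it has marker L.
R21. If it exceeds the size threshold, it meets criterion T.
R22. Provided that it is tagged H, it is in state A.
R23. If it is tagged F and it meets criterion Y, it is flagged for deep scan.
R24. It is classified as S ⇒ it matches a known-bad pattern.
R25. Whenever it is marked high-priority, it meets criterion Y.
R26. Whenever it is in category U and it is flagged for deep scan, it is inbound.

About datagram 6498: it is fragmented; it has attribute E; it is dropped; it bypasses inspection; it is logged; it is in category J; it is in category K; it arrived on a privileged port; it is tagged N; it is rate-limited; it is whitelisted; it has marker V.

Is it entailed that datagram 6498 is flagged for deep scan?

By R5 (it bypasses inspection, it is rate-limited): it is classified as S.
By R6 (it is rate-limited): it carries a valid signature.
By R14 (it is in category J, it arrived on a privileged port): it is inspected.
By R16 (it carries a valid signature): it is quarantined.
By R19 (it is inspected, it is dropped): it meets criterion T.
By R24 (it is classified as S): it matches a known-bad pattern.
By R4 (it is quarantined, it is whitelisted, it meets criterion T): it is marked high-priority.
By R17 (it matches a known-bad pattern): it carries flag W.
By R18 (it carries flag W, it is in category J): it has marker L.
By R20 (it has marker L): it is outbound.
By R25 (it is marked high-priority): it meets criterion Y.
By R2 (it is outbound, it meets criterion Y): it is flagged for deep scan.

Yes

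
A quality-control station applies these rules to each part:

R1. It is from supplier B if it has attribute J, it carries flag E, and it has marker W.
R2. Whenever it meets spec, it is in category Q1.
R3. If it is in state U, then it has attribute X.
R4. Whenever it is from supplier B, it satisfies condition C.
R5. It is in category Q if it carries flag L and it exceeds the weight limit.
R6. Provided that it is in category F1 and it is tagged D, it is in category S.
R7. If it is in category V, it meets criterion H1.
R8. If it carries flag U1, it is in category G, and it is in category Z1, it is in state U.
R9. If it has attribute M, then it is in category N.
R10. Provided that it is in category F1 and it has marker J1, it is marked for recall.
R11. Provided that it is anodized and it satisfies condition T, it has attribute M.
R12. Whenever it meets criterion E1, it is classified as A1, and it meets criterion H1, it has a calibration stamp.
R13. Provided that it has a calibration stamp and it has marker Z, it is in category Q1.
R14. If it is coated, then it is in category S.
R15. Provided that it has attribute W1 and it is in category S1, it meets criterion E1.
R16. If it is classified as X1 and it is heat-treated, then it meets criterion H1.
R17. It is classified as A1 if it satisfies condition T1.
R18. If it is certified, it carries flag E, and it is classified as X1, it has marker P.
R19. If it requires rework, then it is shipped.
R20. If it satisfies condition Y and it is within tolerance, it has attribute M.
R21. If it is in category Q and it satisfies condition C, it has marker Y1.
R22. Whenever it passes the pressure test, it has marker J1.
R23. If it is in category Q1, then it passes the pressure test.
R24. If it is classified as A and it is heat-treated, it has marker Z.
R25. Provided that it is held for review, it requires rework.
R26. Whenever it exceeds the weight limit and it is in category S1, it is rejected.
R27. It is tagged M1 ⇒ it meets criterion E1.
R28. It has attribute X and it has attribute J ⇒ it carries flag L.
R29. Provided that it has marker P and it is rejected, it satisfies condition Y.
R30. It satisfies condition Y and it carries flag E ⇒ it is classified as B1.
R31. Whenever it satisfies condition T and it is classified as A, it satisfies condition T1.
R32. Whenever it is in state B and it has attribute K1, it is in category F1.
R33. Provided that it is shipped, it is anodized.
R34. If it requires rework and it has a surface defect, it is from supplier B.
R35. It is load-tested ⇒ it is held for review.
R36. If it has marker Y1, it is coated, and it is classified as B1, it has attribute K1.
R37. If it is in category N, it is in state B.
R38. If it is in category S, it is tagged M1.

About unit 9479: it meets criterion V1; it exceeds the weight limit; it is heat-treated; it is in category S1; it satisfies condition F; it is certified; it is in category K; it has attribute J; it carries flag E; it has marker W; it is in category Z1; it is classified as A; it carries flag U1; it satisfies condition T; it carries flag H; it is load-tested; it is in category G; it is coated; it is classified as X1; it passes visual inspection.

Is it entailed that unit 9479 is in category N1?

No

Forward chaining from the given facts derives: is from supplier B, satisfies condition C, is in state U, is in category S, meets criterion H1, has marker P, has marker Z, is rejected, satisfies condition Y, is classified as B1, satisfies condition T1, is held for review, is tagged M1, has attribute X, is classified as A1, requires rework, meets criterion E1, carries flag L, is in category Q, has a calibration stamp, is in category Q1, is shipped, has marker Y1, passes the pressure test, is anodized, has attribute K1, has attribute M, has marker J1, is in category N, is in state B, is in category F1, is marked for recall.
No rule has "it is in category N1" as its conclusion, and it is not among the given facts.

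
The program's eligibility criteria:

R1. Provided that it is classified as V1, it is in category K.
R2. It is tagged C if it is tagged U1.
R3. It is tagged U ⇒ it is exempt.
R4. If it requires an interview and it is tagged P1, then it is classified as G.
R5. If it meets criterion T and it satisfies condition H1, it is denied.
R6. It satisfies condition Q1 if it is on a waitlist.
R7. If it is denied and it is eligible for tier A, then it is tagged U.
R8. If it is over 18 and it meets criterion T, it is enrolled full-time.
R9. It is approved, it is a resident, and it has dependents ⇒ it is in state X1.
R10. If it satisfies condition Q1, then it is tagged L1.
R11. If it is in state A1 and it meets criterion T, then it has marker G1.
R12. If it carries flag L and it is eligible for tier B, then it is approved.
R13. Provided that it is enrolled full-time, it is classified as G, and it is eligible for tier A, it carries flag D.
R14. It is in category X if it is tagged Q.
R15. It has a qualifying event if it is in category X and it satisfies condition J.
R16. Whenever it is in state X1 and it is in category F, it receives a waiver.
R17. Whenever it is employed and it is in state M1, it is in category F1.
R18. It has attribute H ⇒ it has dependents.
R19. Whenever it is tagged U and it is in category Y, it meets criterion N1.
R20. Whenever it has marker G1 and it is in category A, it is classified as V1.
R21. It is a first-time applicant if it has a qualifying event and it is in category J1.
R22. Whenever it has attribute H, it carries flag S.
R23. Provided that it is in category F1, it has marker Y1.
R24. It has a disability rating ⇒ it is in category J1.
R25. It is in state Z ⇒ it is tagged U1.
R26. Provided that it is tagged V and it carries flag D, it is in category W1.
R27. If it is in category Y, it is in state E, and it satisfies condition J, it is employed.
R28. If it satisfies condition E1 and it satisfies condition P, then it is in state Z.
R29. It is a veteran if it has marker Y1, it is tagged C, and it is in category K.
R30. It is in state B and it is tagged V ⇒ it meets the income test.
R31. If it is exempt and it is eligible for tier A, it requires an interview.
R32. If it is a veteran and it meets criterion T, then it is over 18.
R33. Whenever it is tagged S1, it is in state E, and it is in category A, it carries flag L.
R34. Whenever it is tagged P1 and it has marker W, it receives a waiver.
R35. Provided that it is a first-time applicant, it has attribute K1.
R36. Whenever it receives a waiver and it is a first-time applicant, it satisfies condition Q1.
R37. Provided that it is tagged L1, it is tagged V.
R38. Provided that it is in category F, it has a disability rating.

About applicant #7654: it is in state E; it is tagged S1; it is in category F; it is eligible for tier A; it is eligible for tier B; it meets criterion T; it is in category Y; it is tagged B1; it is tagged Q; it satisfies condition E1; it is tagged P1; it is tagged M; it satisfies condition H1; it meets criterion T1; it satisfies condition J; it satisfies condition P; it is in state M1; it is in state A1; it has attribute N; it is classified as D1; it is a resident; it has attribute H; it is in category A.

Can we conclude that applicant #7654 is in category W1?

By R5 (it meets criterion T, it satisfies condition H1): it is denied.
By R7 (it is denied, it is eligible for tier A): it is tagged U.
By R11 (it is in state A1, it meets criterion T): it has marker G1.
By R14 (it is tagged Q): it is in category X.
By R15 (it is in category X, it satisfies condition J): it has a qualifying event.
By R18 (it has attribute H): it has dependents.
By R20 (it has marker G1, it is in category A): it is classified as V1.
By R27 (it is in category Y, it is in state E, it satisfies condition J): it is employed.
By R28 (it satisfies condition E1, it satisfies condition P): it is in state Z.
By R33 (it is tagged S1, it is in state E, it is in category A): it carries flag L.
By R38 (it is in category F): it has a disability rating.
By R1 (it is classified as V1): it is in category K.
By R3 (it is tagged U): it is exempt.
By R12 (it carries flag L, it is eligible for tier B): it is approved.
By R17 (it is employed, it is in state M1): it is in category F1.
By R23 (it is in category F1): it has marker Y1.
By R24 (it has a disability rating): it is in category J1.
By R25 (it is in state Z): it is tagged U1.
By R31 (it is exempt, it is eligible for tier A): it requires an interview.
By R2 (it is tagged U1): it is tagged C.
By R4 (it requires an interview, it is tagged P1): it is classified as G.
By R9 (it is approved, it is a resident, it has dependents): it is in state X1.
By R16 (it is in state X1, it is in category F): it receives a waiver.
By R21 (it has a qualifying event, it is in category J1): it is a first-time applicant.
By R29 (it has marker Y1, it is tagged C, it is in category K): it is a veteran.
By R32 (it is a veteran, it meets criterion T): it is over 18.
By R36 (it receives a waiver, it is a first-time applicant): it satisfies condition Q1.
By R8 (it is over 18, it meets criterion T): it is enrolled full-time.
By R10 (it satisfies condition Q1): it is tagged L1.
By R13 (it is enrolled full-time, it is classified as G, it is eligible for tier A): it carries flag D.
By R37 (it is tagged L1): it is tagged V.
By R26 (it is tagged V, it carries flag D): it is in category W1.

Yes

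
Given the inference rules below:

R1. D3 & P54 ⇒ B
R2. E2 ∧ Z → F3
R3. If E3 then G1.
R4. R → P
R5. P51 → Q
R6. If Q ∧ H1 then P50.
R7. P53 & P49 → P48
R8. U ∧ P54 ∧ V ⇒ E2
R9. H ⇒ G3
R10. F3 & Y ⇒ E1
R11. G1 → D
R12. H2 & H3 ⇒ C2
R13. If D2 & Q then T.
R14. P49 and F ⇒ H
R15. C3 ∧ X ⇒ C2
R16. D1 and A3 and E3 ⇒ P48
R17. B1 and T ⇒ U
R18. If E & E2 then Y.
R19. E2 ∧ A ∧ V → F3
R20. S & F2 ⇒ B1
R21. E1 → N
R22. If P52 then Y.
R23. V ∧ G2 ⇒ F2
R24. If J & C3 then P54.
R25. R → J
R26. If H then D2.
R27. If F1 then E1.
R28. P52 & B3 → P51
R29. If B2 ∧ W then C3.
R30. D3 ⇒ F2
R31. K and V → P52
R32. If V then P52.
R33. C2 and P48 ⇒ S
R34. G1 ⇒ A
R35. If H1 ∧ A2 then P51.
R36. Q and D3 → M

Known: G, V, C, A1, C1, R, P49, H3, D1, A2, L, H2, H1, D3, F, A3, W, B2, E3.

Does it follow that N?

G1  (by R3: E3)
C2  (by R12: H2, H3)
H  (by R14: P49, F)
P48  (by R16: D1, A3, E3)
J  (by R25: R)
D2  (by R26: H)
C3  (by R29: B2, W)
F2  (by R30: D3)
P52  (by R32: V)
S  (by R33: C2, P48)
A  (by R34: G1)
P51  (by R35: H1, A2)
Q  (by R5: P51)
T  (by R13: D2, Q)
B1  (by R20: S, F2)
Y  (by R22: P52)
P54  (by R24: J, C3)
U  (by R17: B1, T)
E2  (by R8: U, P54, V)
F3  (by R19: E2, A, V)
E1  (by R10: F3, Y)
N  (by R21: E1)

Yes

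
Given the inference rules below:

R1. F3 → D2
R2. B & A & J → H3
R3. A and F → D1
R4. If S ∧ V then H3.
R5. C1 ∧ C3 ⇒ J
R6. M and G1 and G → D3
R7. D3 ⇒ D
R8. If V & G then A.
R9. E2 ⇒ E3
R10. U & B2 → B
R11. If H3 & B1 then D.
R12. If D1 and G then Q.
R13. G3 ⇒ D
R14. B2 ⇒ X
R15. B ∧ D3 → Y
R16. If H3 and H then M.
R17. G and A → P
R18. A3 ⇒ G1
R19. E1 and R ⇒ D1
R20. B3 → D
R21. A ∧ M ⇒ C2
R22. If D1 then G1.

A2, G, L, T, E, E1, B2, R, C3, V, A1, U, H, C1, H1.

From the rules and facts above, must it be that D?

J  (by R5: C1, C3)
A  (by R8: V, G)
B  (by R10: U, B2)
D1  (by R19: E1, R)
G1  (by R22: D1)
H3  (by R2: B, A, J)
M  (by R16: H3, H)
D3  (by R6: M, G1, G)
D  (by R7: D3)

Yes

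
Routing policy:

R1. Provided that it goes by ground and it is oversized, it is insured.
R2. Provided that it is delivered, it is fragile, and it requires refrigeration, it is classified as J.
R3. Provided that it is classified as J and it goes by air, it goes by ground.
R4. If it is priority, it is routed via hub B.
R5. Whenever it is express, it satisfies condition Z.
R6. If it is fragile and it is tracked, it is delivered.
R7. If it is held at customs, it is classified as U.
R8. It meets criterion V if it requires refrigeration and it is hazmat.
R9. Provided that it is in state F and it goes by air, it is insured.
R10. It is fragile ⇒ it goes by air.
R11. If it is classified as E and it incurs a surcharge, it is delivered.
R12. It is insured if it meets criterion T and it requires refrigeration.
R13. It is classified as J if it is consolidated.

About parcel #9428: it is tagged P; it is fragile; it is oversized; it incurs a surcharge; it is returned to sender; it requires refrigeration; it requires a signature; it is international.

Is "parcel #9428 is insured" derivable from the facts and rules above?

No

Forward chaining from the given facts derives: goes by air.
Rules concluding "it is insured": R1 needs "it goes by ground"; R9 needs "it is in state F"; R12 needs "it meets criterion T" — none of these are established.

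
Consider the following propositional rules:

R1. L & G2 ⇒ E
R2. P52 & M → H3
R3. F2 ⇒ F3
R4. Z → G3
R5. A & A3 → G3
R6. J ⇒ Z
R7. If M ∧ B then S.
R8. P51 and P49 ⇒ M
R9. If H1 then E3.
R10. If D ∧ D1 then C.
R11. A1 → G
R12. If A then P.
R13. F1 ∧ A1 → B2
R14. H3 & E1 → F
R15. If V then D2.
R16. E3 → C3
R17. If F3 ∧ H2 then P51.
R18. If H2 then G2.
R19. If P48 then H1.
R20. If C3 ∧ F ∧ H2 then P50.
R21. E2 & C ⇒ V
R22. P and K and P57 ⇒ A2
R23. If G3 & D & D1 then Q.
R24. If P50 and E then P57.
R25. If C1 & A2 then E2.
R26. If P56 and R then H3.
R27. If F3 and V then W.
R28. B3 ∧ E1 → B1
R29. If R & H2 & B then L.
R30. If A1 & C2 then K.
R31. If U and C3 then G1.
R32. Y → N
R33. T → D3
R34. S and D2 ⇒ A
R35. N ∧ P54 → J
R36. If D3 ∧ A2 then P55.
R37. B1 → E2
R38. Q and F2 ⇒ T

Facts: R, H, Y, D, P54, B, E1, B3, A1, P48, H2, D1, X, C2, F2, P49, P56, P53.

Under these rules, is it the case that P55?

F3  (by R3: F2)
C  (by R10: D, D1)
P51  (by R17: F3, H2)
G2  (by R18: H2)
H1  (by R19: P48)
H3  (by R26: P56, R)
B1  (by R28: B3, E1)
L  (by R29: R, H2, B)
K  (by R30: A1, C2)
N  (by R32: Y)
J  (by R35: N, P54)
E2  (by R37: B1)
E  (by R1: L, G2)
Z  (by R6: J)
M  (by R8: P51, P49)
E3  (by R9: H1)
F  (by R14: H3, E1)
C3  (by R16: E3)
P50  (by R20: C3, F, H2)
V  (by R21: E2, C)
P57  (by R24: P50, E)
G3  (by R4: Z)
S  (by R7: M, B)
D2  (by R15: V)
Q  (by R23: G3, D, D1)
A  (by R34: S, D2)
T  (by R38: Q, F2)
P  (by R12: A)
A2  (by R22: P, K, P57)
D3  (by R33: T)
P55  (by R36: D3, A2)

Yes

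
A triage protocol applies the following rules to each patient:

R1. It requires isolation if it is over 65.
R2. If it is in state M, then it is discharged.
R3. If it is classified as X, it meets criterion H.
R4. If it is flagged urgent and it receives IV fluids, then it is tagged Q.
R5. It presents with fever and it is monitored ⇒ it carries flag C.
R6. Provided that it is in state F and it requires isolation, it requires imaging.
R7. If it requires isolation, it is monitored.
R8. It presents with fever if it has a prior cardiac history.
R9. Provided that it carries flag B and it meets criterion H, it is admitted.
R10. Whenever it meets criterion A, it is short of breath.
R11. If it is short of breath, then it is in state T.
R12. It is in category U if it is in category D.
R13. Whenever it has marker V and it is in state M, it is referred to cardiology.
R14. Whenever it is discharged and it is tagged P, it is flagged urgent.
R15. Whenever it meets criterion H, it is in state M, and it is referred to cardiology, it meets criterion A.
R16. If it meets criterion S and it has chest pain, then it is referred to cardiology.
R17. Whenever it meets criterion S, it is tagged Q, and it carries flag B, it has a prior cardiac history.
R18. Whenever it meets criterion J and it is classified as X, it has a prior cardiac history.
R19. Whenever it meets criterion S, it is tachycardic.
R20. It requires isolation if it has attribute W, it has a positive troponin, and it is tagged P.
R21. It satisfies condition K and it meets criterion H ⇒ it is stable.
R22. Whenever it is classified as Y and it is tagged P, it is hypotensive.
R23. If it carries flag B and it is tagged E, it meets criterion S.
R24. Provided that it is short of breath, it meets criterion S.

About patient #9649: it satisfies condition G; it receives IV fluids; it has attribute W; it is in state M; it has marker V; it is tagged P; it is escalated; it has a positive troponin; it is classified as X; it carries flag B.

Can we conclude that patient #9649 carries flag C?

By R2 (it is in state M): it is discharged.
By R3 (it is classified as X): it meets criterion H.
By R13 (it has marker V, it is in state M): it is referred to cardiology.
By R14 (it is discharged, it is tagged P): it is flagged urgent.
By R15 (it meets criterion H, it is in state M, it is referred to cardiology): it meets criterion A.
By R20 (it has attribute W, it has a positive troponin, it is tagged P): it requires isolation.
By R4 (it is flagged urgent, it receives IV fluids): it is tagged Q.
By R7 (it requires isolation): it is monitored.
By R10 (it meets criterion A): it is short of breath.
By R24 (it is short of breath): it meets criterion S.
By R17 (it meets criterion S, it is tagged Q, it carries flag B): it has a prior cardiac history.
By R8 (it has a prior cardiac history): it presents with fever.
By R5 (it presents with fever, it is monitored): it carries flag C.

Yes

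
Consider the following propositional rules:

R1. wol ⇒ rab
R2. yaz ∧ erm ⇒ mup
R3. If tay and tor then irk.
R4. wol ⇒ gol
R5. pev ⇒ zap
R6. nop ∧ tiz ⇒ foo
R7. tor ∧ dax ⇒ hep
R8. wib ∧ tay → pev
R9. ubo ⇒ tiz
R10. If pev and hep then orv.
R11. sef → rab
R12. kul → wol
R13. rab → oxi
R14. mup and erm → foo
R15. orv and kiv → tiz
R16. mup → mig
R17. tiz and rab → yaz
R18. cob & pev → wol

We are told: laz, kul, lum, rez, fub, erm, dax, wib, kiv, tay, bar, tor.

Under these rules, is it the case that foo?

Yes

hep  (by R7: tor, dax)
pev  (by R8: wib, tay)
orv  (by R10: pev, hep)
wol  (by R12: kul)
tiz  (by R15: orv, kiv)
rab  (by R1: wol)
yaz  (by R17: tiz, rab)
mup  (by R2: yaz, erm)
foo  (by R14: mup, erm)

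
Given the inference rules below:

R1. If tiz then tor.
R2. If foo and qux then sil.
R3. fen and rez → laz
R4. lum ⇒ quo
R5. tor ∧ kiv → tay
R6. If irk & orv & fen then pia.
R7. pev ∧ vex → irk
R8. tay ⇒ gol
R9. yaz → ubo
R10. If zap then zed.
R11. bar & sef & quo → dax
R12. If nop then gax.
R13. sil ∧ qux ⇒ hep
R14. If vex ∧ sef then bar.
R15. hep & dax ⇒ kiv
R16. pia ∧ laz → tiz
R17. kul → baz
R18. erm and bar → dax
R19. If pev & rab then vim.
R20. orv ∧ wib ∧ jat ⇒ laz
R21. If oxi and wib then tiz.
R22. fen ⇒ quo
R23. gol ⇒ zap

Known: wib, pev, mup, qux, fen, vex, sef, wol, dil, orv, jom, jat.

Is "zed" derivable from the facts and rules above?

No

Forward chaining from the given facts derives: irk, bar, laz, quo, pia, dax, tiz, tor.
The only rule concluding zed is R10, which needs zap; that is never established.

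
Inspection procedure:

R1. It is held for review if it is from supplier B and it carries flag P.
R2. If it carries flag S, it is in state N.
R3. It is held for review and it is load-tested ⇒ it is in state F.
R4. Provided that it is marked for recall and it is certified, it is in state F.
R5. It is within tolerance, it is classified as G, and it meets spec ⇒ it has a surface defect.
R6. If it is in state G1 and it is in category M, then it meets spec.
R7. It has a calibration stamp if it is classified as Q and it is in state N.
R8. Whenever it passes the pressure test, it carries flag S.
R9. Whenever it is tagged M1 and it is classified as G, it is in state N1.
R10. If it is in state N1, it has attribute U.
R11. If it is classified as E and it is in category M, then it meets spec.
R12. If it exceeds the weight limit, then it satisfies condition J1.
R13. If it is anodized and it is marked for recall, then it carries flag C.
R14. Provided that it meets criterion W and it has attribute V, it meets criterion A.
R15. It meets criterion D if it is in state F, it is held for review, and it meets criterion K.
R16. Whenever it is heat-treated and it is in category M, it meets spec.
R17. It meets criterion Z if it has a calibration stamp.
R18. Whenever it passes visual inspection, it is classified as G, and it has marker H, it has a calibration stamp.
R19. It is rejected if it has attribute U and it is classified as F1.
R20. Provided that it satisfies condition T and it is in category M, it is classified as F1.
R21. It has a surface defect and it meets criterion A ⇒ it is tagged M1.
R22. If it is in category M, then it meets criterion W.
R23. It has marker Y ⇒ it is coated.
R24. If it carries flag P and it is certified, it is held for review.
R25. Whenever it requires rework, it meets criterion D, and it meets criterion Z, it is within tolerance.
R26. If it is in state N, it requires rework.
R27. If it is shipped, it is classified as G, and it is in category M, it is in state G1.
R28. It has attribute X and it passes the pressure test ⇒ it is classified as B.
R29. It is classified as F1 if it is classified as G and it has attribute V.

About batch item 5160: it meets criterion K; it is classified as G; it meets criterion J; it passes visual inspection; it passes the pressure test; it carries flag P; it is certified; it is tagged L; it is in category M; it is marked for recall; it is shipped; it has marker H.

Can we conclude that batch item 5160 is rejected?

Forward chaining from the given facts derives: is in state F, carries flag S, has a calibration stamp, meets criterion W, is held for review, is in state G1, is in state N, meets spec, meets criterion D, meets criterion Z, requires rework, is within tolerance, has a surface defect.
The only rule concluding "it is rejected" is R19, which needs "it has attribute U"; that is never established.

No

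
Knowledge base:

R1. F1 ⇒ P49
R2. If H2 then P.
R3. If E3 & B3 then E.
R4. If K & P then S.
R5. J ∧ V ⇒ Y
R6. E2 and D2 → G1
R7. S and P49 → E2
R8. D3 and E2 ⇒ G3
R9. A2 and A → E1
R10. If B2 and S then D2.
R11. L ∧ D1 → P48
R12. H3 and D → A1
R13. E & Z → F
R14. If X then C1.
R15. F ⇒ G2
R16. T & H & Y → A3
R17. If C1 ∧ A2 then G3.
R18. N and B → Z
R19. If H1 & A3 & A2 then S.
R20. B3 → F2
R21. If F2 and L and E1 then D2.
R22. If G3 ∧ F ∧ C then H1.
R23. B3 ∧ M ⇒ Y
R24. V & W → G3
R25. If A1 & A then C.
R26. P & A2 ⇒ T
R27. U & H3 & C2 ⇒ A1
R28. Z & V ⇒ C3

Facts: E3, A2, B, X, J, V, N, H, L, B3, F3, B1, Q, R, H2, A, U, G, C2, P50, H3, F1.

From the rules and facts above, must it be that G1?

P49  (by R1: F1)
P  (by R2: H2)
E  (by R3: E3, B3)
Y  (by R5: J, V)
E1  (by R9: A2, A)
C1  (by R14: X)
G3  (by R17: C1, A2)
Z  (by R18: N, B)
F2  (by R20: B3)
D2  (by R21: F2, L, E1)
T  (by R26: P, A2)
A1  (by R27: U, H3, C2)
F  (by R13: E, Z)
A3  (by R16: T, H, Y)
C  (by R25: A1, A)
H1  (by R22: G3, F, C)
S  (by R19: H1, A3, A2)
E2  (by R7: S, P49)
G1  (by R6: E2, D2)

Yes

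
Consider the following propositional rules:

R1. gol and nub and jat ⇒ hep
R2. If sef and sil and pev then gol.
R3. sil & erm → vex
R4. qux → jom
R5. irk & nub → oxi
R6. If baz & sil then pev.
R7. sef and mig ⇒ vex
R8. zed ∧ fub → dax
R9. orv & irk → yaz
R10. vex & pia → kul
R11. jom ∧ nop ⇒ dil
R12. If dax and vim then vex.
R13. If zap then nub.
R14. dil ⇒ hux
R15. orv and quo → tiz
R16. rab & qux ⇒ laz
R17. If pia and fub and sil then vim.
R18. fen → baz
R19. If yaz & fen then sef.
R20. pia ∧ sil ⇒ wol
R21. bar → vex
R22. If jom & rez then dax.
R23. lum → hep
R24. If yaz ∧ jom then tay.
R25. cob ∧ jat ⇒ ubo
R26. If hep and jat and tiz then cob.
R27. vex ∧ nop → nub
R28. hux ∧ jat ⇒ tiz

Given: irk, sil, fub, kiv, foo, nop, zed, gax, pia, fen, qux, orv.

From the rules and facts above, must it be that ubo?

Forward chaining from the given facts derives: jom, dax, yaz, dil, hux, vim, baz, sef, wol, tay, pev, vex, nub, gol, oxi, kul.
The only rule concluding ubo is R25, which needs cob; that is never established.

No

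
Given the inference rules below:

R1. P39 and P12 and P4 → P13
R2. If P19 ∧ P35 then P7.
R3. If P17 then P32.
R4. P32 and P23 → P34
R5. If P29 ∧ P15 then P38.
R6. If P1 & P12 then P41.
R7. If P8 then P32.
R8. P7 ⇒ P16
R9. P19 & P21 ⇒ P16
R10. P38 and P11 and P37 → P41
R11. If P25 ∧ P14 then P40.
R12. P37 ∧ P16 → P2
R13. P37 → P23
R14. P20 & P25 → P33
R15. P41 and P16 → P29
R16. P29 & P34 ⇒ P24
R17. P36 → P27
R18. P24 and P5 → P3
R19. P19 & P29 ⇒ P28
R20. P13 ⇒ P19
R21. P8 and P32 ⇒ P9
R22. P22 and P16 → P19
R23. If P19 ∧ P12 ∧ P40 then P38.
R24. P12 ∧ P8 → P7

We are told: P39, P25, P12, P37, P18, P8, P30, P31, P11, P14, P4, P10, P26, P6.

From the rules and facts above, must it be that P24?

P13  (by R1: P39, P12, P4)
P32  (by R7: P8)
P40  (by R11: P25, P14)
P23  (by R13: P37)
P19  (by R20: P13)
P38  (by R23: P19, P12, P40)
P7  (by R24: P12, P8)
P34  (by R4: P32, P23)
P16  (by R8: P7)
P41  (by R10: P38, P11, P37)
P29  (by R15: P41, P16)
P24  (by R16: P29, P34)

Yes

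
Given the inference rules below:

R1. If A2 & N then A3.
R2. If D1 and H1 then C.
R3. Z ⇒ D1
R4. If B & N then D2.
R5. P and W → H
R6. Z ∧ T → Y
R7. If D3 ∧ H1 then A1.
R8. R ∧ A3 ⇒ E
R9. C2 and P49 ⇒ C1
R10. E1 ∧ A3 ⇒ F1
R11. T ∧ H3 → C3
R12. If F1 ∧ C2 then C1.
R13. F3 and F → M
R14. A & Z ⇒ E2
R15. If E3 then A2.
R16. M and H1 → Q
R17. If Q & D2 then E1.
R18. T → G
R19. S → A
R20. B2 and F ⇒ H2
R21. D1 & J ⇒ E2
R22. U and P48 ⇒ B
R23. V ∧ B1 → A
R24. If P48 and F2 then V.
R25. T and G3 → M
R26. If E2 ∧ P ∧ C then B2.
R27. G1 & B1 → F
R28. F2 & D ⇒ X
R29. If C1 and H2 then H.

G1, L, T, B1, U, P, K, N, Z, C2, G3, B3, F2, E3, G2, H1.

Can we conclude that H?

Forward chaining from the given facts derives: D1, Y, A2, G, M, F, A3, C, Q.
Rules concluding H: R5 needs W; R29 needs C1 — none of these are established.

No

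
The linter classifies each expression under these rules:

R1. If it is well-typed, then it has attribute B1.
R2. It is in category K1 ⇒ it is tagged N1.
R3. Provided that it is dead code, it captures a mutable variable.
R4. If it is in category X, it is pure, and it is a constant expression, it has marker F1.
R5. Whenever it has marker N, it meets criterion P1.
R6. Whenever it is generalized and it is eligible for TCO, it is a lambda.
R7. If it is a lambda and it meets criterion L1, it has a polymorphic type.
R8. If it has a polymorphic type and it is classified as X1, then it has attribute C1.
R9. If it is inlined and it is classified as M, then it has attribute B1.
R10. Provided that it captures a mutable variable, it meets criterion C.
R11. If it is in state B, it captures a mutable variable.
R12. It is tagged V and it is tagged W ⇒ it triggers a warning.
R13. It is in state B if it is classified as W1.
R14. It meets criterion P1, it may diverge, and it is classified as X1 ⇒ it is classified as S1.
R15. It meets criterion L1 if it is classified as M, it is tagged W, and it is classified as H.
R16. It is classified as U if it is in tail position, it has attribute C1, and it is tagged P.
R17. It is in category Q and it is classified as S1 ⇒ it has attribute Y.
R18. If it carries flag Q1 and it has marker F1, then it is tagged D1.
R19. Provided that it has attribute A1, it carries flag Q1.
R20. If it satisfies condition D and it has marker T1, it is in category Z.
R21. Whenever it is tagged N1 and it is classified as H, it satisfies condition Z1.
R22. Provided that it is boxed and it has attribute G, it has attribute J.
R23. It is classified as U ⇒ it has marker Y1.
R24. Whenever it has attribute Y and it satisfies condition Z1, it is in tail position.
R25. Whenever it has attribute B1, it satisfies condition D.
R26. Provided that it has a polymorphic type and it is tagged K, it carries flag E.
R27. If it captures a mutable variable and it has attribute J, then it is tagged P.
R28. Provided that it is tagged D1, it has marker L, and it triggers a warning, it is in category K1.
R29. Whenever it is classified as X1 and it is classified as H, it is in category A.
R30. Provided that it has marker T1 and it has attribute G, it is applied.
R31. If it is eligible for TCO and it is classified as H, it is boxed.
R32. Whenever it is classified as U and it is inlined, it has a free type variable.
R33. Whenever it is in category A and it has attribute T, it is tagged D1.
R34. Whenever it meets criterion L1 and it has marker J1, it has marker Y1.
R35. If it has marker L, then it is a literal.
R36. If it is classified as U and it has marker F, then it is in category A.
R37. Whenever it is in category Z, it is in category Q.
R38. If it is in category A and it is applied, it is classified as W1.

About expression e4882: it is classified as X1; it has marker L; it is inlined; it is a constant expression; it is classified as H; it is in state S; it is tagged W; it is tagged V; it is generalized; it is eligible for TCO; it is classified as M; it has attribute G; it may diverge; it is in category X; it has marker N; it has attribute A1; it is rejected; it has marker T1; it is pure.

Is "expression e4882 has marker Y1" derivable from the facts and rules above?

By R4 (it is in category X, it is pure, it is a constant expression): it has marker F1.
By R5 (it has marker N): it meets criterion P1.
By R6 (it is generalized, it is eligible for TCO): it is a lambda.
By R9 (it is inlined, it is classified as M): it has attribute B1.
By R12 (it is tagged V, it is tagged W): it triggers a warning.
By R14 (it meets criterion P1, it may diverge, it is classified as X1): it is classified as S1.
By R15 (it is classified as M, it is tagged W, it is classified as H): it meets criterion L1.
By R19 (it has attribute A1): it carries flag Q1.
By R25 (it has attribute B1): it satisfies condition D.
By R29 (it is classified as X1, it is classified as H): it is in category A.
By R30 (it has marker T1, it has attribute G): it is applied.
By R31 (it is eligible for TCO, it is classified as H): it is boxed.
By R38 (it is in category A, it is applied): it is classified as W1.
By R7 (it is a lambda, it meets criterion L1): it has a polymorphic type.
By R8 (it has a polymorphic type, it is classified as X1): it has attribute C1.
By R13 (it is classified as W1): it is in state B.
By R18 (it carries flag Q1, it has marker F1): it is tagged D1.
By R20 (it satisfies condition D, it has marker T1): it is in category Z.
By R22 (it is boxed, it has attribute G): it has attribute J.
By R28 (it is tagged D1, it has marker L, it triggers a warning): it is in category K1.
By R37 (it is in category Z): it is in category Q.
By R2 (it is in category K1): it is tagged N1.
By R11 (it is in state B): it captures a mutable variable.
By R17 (it is in category Q, it is classified as S1): it has attribute Y.
By R21 (it is tagged N1, it is classified as H): it satisfies condition Z1.
By R24 (it has attribute Y, it satisfies condition Z1): it is in tail position.
By R27 (it captures a mutable variable, it has attribute J): it is tagged P.
By R16 (it is in tail position, it has attribute C1, it is tagged P): it is classified as U.
By R23 (it is classified as U): it has marker Y1.

Yes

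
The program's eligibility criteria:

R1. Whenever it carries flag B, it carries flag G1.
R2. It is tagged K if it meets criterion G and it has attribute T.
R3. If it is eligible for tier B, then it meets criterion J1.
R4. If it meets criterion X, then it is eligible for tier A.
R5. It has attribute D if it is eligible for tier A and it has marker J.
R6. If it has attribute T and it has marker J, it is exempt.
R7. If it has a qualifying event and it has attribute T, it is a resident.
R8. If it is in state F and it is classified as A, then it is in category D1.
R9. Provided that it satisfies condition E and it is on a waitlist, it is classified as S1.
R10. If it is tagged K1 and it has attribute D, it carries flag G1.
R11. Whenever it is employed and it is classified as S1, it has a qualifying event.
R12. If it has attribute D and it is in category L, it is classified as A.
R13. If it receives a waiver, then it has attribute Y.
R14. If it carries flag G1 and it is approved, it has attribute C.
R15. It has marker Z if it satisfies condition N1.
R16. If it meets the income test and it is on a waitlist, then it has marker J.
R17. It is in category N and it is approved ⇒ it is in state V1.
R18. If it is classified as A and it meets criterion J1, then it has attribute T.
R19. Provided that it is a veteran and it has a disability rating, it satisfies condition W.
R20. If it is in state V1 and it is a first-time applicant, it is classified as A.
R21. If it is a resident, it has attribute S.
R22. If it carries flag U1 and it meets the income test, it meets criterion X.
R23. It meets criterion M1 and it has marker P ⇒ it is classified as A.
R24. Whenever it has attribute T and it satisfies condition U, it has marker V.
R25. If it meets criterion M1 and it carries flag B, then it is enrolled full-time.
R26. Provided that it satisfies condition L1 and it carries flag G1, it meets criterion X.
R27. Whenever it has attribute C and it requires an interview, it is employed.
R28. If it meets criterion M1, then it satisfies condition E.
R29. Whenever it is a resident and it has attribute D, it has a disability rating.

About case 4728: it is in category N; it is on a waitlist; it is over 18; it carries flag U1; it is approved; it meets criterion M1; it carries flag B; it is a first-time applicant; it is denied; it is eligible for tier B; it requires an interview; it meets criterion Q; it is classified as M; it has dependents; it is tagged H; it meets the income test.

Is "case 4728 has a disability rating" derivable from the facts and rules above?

By R1 (it carries flag B): it carries flag G1.
By R3 (it is eligible for tier B): it meets criterion J1.
By R14 (it carries flag G1, it is approved): it has attribute C.
By R16 (it meets the income test, it is on a waitlist): it has marker J.
By R17 (it is in category N, it is approved): it is in state V1.
By R20 (it is in state V1, it is a first-time applicant): it is classified as A.
By R22 (it carries flag U1, it meets the income test): it meets criterion X.
By R27 (it has attribute C, it requires an interview): it is employed.
By R28 (it meets criterion M1): it satisfies condition E.
By R4 (it meets criterion X): it is eligible for tier A.
By R5 (it is eligible for tier A, it has marker J): it has attribute D.
By R9 (it satisfies condition E, it is on a waitlist): it is classified as S1.
By R11 (it is employed, it is classified as S1): it has a qualifying event.
By R18 (it is classified as A, it meets criterion J1): it has attribute T.
By R7 (it has a qualifying event, it has attribute T): it is a resident.
By R29 (it is a resident, it has attribute D): it has a disability rating.

Yes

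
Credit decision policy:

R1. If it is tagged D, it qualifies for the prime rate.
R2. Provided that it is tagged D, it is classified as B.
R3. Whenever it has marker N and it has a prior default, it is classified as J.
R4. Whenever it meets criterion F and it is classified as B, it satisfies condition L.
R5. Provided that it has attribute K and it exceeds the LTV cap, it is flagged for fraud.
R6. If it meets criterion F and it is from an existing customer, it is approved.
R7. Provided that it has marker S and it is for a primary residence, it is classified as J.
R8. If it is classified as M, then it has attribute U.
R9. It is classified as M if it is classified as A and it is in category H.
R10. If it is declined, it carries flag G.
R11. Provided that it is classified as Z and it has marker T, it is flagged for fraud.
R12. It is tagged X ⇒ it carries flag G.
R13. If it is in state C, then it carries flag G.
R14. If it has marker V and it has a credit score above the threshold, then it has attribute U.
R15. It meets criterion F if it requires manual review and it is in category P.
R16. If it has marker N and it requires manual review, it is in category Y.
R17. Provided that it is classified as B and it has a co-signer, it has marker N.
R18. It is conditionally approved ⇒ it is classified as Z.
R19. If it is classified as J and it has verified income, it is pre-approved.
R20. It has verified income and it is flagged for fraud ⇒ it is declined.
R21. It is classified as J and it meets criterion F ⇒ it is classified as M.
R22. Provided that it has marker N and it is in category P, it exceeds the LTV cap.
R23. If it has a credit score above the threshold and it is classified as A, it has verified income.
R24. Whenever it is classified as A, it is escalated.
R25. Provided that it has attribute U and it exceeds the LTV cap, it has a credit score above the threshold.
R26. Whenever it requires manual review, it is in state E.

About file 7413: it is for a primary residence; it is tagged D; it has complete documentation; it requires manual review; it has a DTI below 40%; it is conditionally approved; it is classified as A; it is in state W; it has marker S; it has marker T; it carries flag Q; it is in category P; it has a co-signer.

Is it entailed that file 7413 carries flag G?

By R2 (it is tagged D): it is classified as B.
By R7 (it has marker S, it is for a primary residence): it is classified as J.
By R15 (it requires manual review, it is in category P): it meets criterion F.
By R17 (it is classified as B, it has a co-signer): it has marker N.
By R18 (it is conditionally approved): it is classified as Z.
By R21 (it is classified as J, it meets criterion F): it is classified as M.
By R22 (it has marker N, it is in category P): it exceeds the LTV cap.
By R8 (it is classified as M): it has attribute U.
By R11 (it is classified as Z, it has marker T): it is flagged for fraud.
By R25 (it has attribute U, it exceeds the LTV cap): it has a credit score above the threshold.
By R23 (it has a credit score above the threshold, it is classified as A): it has verified income.
By R20 (it has verified income, it is flagged for fraud): it is declined.
By R10 (it is declined): it carries flag G.

Yes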